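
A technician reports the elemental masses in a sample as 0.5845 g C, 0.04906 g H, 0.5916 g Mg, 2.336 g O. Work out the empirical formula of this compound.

C2H2MgO6

C: 0.5845 g ÷ 12.01 g/mol = 0.04867 mol
H: 0.04906 g ÷ 1.008 g/mol = 0.04867 mol
Mg: 0.5916 g ÷ 24.31 g/mol = 0.02434 mol
O: 2.336 g ÷ 16.00 g/mol = 0.146 mol
Ratios (÷ 0.02434): C 2.000, H 2.000, Mg 1.000, O 5.999
→ C2H2MgO6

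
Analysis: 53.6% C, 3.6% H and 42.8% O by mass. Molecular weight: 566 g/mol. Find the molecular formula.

Assume 100 g: 53.6 g C, 3.6 g H, 42.8 g O.
Moles — C: 53.6 / 12.01 = 4.463 mol; H: 3.6 / 1.008 = 3.571 mol; O: 42.8 / 16.00 = 2.675 mol
Ratios (÷ 2.675): C 1.668, H 1.335, O 1.000
×3: C 5.01, H 4.01, O 3.00 → C5H4O3
Empirical-formula mass = 112.08 g/mol
n = 566 / 112.08 = 5.05 ≈ 5
Molecular formula = (C5H4O3)×5 = C25H20O15

C25H20O15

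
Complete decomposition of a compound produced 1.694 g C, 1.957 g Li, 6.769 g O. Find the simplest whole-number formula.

Moles — C: 1.694 / 12.01 = 0.141 mol; Li: 1.957 / 6.94 = 0.282 mol; O: 6.769 / 16.00 = 0.4231 mol
Smallest is C at 0.141 mol; normalising gives C 1.000, Li 1.999, O 2.999
→ CLi2O3

CLi2O3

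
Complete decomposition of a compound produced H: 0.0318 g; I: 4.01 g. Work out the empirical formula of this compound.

HI

Moles — H: 0.0318 / 1.008 = 0.03155 mol; I: 4.01 / 126.90 = 0.0316 mol
Divide by the smallest (0.03155 mol H): H 1.000, I 1.002
≈ 1:1 → HI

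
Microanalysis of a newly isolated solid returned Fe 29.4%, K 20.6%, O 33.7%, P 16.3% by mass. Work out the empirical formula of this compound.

FeKO4P

Assume 100 g: 29.4 g Fe, 20.6 g K, 33.7 g O, 16.3 g P.
n(Fe) = 29.4/55.85 = 0.5264, n(K) = 20.6/39.10 = 0.5269, n(O) = 33.7/16.00 = 2.106, n(P) = 16.3/30.97 = 0.5263
Smallest is P at 0.5263 mol; normalising gives Fe 1.000, K 1.001, O 4.002, P 1.000
Ratio ≈ 1:1:4:1, so the empirical formula is FeKO4P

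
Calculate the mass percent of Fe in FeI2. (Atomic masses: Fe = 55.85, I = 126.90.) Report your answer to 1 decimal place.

Molar mass = 1(55.85) + 2(126.90) = 309.650 g/mol
Mass of Fe per mole = 1 × 55.85 = 55.850 g
% Fe = 55.850 / 309.650 × 100 = 18.0%

18.0%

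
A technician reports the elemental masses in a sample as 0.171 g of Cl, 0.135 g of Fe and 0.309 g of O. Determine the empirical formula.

n(Cl) = 0.171/35.45 = 0.004824, n(Fe) = 0.135/55.85 = 0.002417, n(O) = 0.309/16.00 = 0.01931
Ratios (÷ 0.002417): Cl 1.996, Fe 1.000, O 7.990
Ratio ≈ 2:1:8, so the empirical formula is Cl2FeO8

Cl2FeO8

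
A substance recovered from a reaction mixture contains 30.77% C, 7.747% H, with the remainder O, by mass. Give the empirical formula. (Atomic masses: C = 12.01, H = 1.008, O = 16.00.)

C2H6O3

Assume 100 g: 30.77 g C, 7.747 g H, 61.483 g O.
n(C) = 30.77/12.01 = 2.562, n(H) = 7.747/1.008 = 7.686, n(O) = 61.483/16.00 = 3.843
Smallest is C at 2.562 mol; normalising gives C 1.000, H 3.000, O 1.500
×2: C 2.00, H 6.00, O 3.00 → C2H6O3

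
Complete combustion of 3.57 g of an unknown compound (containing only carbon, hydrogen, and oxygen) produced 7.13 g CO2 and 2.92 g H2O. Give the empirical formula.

mol C = 7.13 / 44.01 = 0.1620; mass C = 0.1620 × 12.01 = 1.946 g
mol H = 2 × (2.92 / 18.02) = 0.3241; mass H = 0.3241 × 1.008 = 0.3267 g
mass O = 3.57 − (2.272) = 1.298 g → mol O = 0.08110
Smallest is O at 0.0811 mol; normalising gives C 1.998, H 3.996, O 1.000
≈ 2:4:1 → C2H4O

C2H4O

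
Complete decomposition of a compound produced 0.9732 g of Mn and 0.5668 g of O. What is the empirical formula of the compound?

Mn: 0.9732 g ÷ 54.94 g/mol = 0.01771 mol
O: 0.5668 g ÷ 16.00 g/mol = 0.03542 mol
Smallest is Mn at 0.01771 mol; normalising gives Mn 1.000, O 2.000
Ratio ≈ 1:2, so the empirical formula is MnO2

MnO2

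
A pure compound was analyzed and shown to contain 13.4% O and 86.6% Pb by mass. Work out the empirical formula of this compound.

Assume 100 g: 13.4 g O, 86.6 g Pb.
n(O) = 13.4/16.00 = 0.8375, n(Pb) = 86.6/207.2 = 0.418
Smallest is Pb at 0.418 mol; normalising gives O 2.004, Pb 1.000
Ratio ≈ 2:1, so the empirical formula is O2Pb

O2Pb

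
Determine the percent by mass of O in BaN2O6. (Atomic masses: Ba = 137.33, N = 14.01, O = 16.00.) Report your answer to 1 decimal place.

Molar mass = 1(137.33) + 2(14.01) + 6(16.00) = 261.350 g/mol
Mass of O per mole = 6 × 16.00 = 96.000 g
% O = 96.000 / 261.350 × 100 = 36.7%

36.7%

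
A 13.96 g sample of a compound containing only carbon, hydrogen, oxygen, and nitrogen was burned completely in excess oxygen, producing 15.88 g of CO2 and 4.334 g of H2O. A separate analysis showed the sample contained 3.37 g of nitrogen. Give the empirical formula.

mol C = 15.88 / 44.01 = 0.3608; mass C = 0.3608 × 12.01 = 4.334 g
mol H = 2 × (4.334 / 18.02) = 0.4810; mass H = 0.4810 × 1.008 = 0.4849 g
mol N = 3.37 / 14.01 = 0.2405
mass O = 13.96 − (8.188) = 5.772 g → mol O = 0.3607
Divide by the smallest (0.2405 mol N): C 1.500, H 2.000, N 1.000, O 1.500
Scaling by 2: C 3.00, H 4.00, N 2.00, O 3.00 → C3H4N2O3

C3H4N2O3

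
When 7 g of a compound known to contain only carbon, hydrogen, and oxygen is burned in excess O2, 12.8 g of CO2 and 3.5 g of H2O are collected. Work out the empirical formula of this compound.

C3H4O2

mol C = 12.8 / 44.01 = 0.2908; mass C = 0.2908 × 12.01 = 3.493 g
mol H = 2 × (3.5 / 18.02) = 0.3885; mass H = 0.3885 × 1.008 = 0.3916 g
mass O = 7 − (3.885) = 3.115 g → mol O = 0.1947
Divide by the smallest (0.1947 mol O): C 1.494, H 1.995, O 1.000
Multiply by 2: C 2.99, H 3.99, O 2.00 → C3H4O2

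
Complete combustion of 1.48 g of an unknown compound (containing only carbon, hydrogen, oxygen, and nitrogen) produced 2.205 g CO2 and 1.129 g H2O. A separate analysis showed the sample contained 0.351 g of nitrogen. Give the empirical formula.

mol C = 2.205 / 44.01 = 0.05010; mass C = 0.05010 × 12.01 = 0.6017 g
mol H = 2 × (1.129 / 18.02) = 0.1253; mass H = 0.1253 × 1.008 = 0.1263 g
mol N = 0.351 / 14.01 = 0.02505
mass O = 1.48 − (1.079) = 0.4010 g → mol O = 0.02506
Divide by the smallest (0.02505 mol N): C 2.000, H 5.001, N 1.000, O 1.000
≈ 2:5:1:1 → C2H5NO

C2H5NO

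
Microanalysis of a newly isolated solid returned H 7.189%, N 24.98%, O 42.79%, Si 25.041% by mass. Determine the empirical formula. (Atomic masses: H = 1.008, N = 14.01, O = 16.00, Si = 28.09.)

Assume 100 g: 7.189 g H, 24.98 g N, 42.79 g O, 25.041 g Si.
H: 7.189 g ÷ 1.008 g/mol = 7.132 mol
N: 24.98 g ÷ 14.01 g/mol = 1.783 mol
O: 42.79 g ÷ 16.00 g/mol = 2.674 mol
Si: 25.041 g ÷ 28.09 g/mol = 0.8915 mol
Smallest is Si at 0.8915 mol; normalising gives H 8.000, N 2.000, O 3.000, Si 1.000
≈ 8:2:3:1 → H8N2O3Si

H8N2O3Si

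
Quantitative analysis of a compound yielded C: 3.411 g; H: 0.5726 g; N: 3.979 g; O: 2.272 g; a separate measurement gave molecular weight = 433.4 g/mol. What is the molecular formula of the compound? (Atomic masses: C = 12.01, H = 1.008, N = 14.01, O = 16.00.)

C12H24N12O6

C: 3.411 g ÷ 12.01 g/mol = 0.284 mol
H: 0.5726 g ÷ 1.008 g/mol = 0.5681 mol
N: 3.979 g ÷ 14.01 g/mol = 0.284 mol
O: 2.272 g ÷ 16.00 g/mol = 0.142 mol
Divide by the smallest (0.142 mol O): C 2.000, H 4.000, N 2.000, O 1.000
→ C2H4N2O
Empirical-formula mass = 72.07 g/mol
n = 433.4 / 72.07 = 6.01 ≈ 6
Molecular formula = (C2H4N2O)×6 = C12H24N12O6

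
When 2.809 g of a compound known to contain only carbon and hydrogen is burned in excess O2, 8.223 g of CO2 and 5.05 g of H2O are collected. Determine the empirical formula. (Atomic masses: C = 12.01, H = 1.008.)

CH3

mol C = 8.223 / 44.01 = 0.1868; mass C = 0.1868 × 12.01 = 2.244 g
mol H = 2 × (5.05 / 18.02) = 0.5605; mass H = 0.5605 × 1.008 = 0.5650 g
Smallest is C at 0.1868 mol; normalising gives C 1.000, H 3.000
→ CH3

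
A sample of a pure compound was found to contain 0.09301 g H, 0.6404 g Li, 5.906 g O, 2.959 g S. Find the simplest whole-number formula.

n(H) = 0.09301/1.008 = 0.09227, n(Li) = 0.6404/6.94 = 0.09228, n(O) = 5.906/16.00 = 0.3691, n(S) = 2.959/32.07 = 0.09227
Ratios (÷ 0.09227): H 1.000, Li 1.000, O 4.001, S 1.000
→ HLiO4S

HLiO4S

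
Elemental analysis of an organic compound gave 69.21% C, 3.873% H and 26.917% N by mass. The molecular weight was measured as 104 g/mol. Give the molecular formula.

Assume 100 g: 69.21 g C, 3.873 g H, 26.917 g N.
n(C) = 69.21/12.01 = 5.763, n(H) = 3.873/1.008 = 3.842, n(N) = 26.917/14.01 = 1.921
Divide by the smallest (1.921 mol N): C 2.999, H 2.000, N 1.000
≈ 3:2:1 → C3H2N
Empirical-formula mass = 52.06 g/mol
n = 104 / 52.06 = 2.00 ≈ 2
Molecular formula = (C3H2N)×2 = C6H4N2

C6H4N2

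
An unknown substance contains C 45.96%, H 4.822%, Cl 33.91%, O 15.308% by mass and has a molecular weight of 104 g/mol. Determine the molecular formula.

Assume 100 g: 45.96 g C, 4.822 g H, 33.91 g Cl, 15.308 g O.
Moles — C: 45.96 / 12.01 = 3.827 mol; H: 4.822 / 1.008 = 4.784 mol; Cl: 33.91 / 35.45 = 0.9566 mol; O: 15.308 / 16.00 = 0.9567 mol
Ratios (÷ 0.9566): C 4.001, H 5.001, Cl 1.000, O 1.000
→ C4H5ClO
Empirical-formula mass = 104.53 g/mol
n = 104 / 104.53 = 0.99 ≈ 1
Molecular formula = empirical formula = C4H5ClO

C4H5ClO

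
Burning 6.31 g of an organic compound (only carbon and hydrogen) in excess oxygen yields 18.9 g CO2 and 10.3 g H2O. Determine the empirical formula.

mol C = 18.9 / 44.01 = 0.4294; mass C = 0.4294 × 12.01 = 5.158 g
mol H = 2 × (10.3 / 18.02) = 1.143; mass H = 1.143 × 1.008 = 1.152 g
Divide by the smallest (0.4294 mol C): C 1.000, H 2.662
Scaling by 3: C 3.00, H 7.99 → C3H8

C3H8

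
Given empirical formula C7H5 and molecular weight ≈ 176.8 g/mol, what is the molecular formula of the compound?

C14H10

Empirical-formula mass = 89.11 g/mol
n = 176.8 / 89.11 = 1.98 ≈ 2
Molecular formula = (C7H5)2 = C14H10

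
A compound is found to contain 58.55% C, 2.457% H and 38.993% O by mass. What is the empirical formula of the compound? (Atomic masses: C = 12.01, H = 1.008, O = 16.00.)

C2HO

Assume 100 g: 58.55 g C, 2.457 g H, 38.993 g O.
Moles — C: 58.55 / 12.01 = 4.875 mol; H: 2.457 / 1.008 = 2.438 mol; O: 38.993 / 16.00 = 2.437 mol
Divide by the smallest (2.437 mol O): C 2.000, H 1.000, O 1.000
≈ 2:1:1 → C2HO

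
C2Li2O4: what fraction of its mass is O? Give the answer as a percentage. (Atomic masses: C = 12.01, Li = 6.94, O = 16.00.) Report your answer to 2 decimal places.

Molar mass = 2(12.01) + 2(6.94) + 4(16.00) = 101.900 g/mol
Mass of O per mole = 4 × 16.00 = 64.000 g
% O = 64.000 / 101.900 × 100 = 62.81%

62.81%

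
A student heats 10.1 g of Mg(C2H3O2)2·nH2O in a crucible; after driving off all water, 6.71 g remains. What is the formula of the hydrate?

Mass of water lost = 10.1 − 6.71 = 3.39 g → 3.39 / 18.02 = 0.1881 mol H2O
Molar mass of Mg(C2H3O2)2 = 142.40 g/mol → mol Mg(C2H3O2)2 = 6.71 / 142.40 = 0.04712
n = 0.1881 / 0.04712 = 3.99 ≈ 4 → Mg(C2H3O2)2·4H2O

Mg(C2H3O2)2·4H2O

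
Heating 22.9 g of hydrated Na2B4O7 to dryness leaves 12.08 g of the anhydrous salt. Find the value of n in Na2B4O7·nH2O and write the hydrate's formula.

Mass of water lost = 22.9 − 12.08 = 10.82 g → 10.82 / 18.02 = 0.6004 mol H2O
Molar mass of Na2B4O7 = 201.22 g/mol → mol Na2B4O7 = 12.08 / 201.22 = 0.06003
n = 0.6004 / 0.06003 = 10.00 ≈ 10 → Na2B4O7·10H2O

Na2B4O7·10H2O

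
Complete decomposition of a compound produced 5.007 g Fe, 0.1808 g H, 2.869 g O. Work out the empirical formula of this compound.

Moles — Fe: 5.007 / 55.85 = 0.08965 mol; H: 0.1808 / 1.008 = 0.1794 mol; O: 2.869 / 16.00 = 0.1793 mol
Divide by the smallest (0.08965 mol Fe): Fe 1.000, H 2.001, O 2.000
≈ 1:2:2 → FeH2O2

FeH2O2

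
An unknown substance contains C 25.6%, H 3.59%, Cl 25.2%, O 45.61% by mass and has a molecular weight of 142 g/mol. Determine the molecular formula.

Assume 100 g: 25.6 g C, 3.59 g H, 25.2 g Cl, 45.61 g O.
Moles — C: 25.6 / 12.01 = 2.132 mol; H: 3.59 / 1.008 = 3.562 mol; Cl: 25.2 / 35.45 = 0.7109 mol; O: 45.61 / 16.00 = 2.851 mol
Smallest is Cl at 0.7109 mol; normalising gives C 2.999, H 5.010, Cl 1.000, O 4.010
Ratio ≈ 3:5:1:4, so the empirical formula is C3H5ClO4
Empirical-formula mass = 140.52 g/mol
n = 142 / 140.52 = 1.01 ≈ 1
Molecular formula = empirical formula = C3H5ClO4

C3H5ClO4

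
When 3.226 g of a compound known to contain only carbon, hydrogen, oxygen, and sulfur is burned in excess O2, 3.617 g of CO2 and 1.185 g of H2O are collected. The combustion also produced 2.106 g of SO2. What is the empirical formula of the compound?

mol C = 3.617 / 44.01 = 0.08219; mass C = 0.08219 × 12.01 = 0.9871 g
mol H = 2 × (1.185 / 18.02) = 0.1315; mass H = 0.1315 × 1.008 = 0.1326 g
mol S = 2.106 / 64.07 = 0.03287; mass S = 1.054 g
mass O = 3.226 − (2.174) = 1.052 g → mol O = 0.06576
Ratios (÷ 0.03287): C 2.500, H 4.001, O 2.001, S 1.000
Multiply by 2: C 5.00, H 8.00, O 4.00, S 2.00 → C5H8O4S2

C5H8O4S2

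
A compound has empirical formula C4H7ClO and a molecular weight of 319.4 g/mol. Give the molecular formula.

C12H21Cl3O3

Empirical-formula mass = 106.55 g/mol
n = 319.4 / 106.55 = 3.00 ≈ 3
Molecular formula = (C4H7ClO)3 = C12H21Cl3O3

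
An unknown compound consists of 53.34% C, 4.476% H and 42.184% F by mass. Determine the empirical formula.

Assume 100 g: 53.34 g C, 4.476 g H, 42.184 g F.
n(C) = 53.34/12.01 = 4.441, n(H) = 4.476/1.008 = 4.44, n(F) = 42.184/19.00 = 2.22
Smallest is F at 2.22 mol; normalising gives C 2.000, H 2.000, F 1.000
≈ 2:2:1 → C2H2F

C2H2F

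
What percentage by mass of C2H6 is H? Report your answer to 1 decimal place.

20.1%

Molar mass = 2(12.01) + 6(1.008) = 30.068 g/mol
Mass of H per mole = 6 × 1.008 = 6.048 g
% H = 6.048 / 30.068 × 100 = 20.1%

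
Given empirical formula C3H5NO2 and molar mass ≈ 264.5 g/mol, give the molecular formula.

Empirical-formula mass = 87.08 g/mol
n = 264.5 / 87.08 = 3.04 ≈ 3
Molecular formula = (C3H5NO2)3 = C9H15N3O6

C9H15N3O6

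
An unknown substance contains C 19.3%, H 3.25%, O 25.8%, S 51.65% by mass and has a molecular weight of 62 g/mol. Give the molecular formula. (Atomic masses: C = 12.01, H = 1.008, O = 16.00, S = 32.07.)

CH2OS

Assume 100 g: 19.3 g C, 3.25 g H, 25.8 g O, 51.65 g S.
n(C) = 19.3/12.01 = 1.607, n(H) = 3.25/1.008 = 3.224, n(O) = 25.8/16.00 = 1.613, n(S) = 51.65/32.07 = 1.611
Ratios (÷ 1.607): C 1.000, H 2.006, O 1.003, S 1.002
Ratio ≈ 1:2:1:1, so the empirical formula is CH2OS
Empirical-formula mass = 62.10 g/mol
n = 62 / 62.10 = 1.00 ≈ 1
Molecular formula = empirical formula = CH2OS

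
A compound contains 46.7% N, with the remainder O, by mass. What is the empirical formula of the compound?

Assume 100 g: 46.7 g N, 53.3 g O.
Moles — N: 46.7 / 14.01 = 3.333 mol; O: 53.3 / 16.00 = 3.331 mol
Ratios (÷ 3.331): N 1.001, O 1.000
≈ 1:1 → NO

NO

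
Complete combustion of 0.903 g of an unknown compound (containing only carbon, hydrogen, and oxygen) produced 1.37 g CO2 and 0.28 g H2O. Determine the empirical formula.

CHO

mol C = 1.37 / 44.01 = 0.03113; mass C = 0.03113 × 12.01 = 0.3739 g
mol H = 2 × (0.28 / 18.02) = 0.03108; mass H = 0.03108 × 1.008 = 0.03133 g
mass O = 0.903 − (0.4052) = 0.4978 g → mol O = 0.03111
Smallest is H at 0.03108 mol; normalising gives C 1.002, H 1.000, O 1.001
≈ 1:1:1 → CHO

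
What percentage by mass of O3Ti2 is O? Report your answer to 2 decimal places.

Molar mass = 3(16.00) + 2(47.87) = 143.740 g/mol
Mass of O per mole = 3 × 16.00 = 48.000 g
% O = 48.000 / 143.740 × 100 = 33.39%

33.39%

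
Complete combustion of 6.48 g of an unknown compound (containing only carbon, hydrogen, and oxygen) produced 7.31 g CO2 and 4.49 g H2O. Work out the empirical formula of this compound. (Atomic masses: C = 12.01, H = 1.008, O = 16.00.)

mol C = 7.31 / 44.01 = 0.1661; mass C = 0.1661 × 12.01 = 1.995 g
mol H = 2 × (4.49 / 18.02) = 0.4983; mass H = 0.4983 × 1.008 = 0.5023 g
mass O = 6.48 − (2.497) = 3.983 g → mol O = 0.2489
Divide by the smallest (0.1661 mol C): C 1.000, H 3.000, O 1.499
Scaling by 2: C 2.00, H 6.00, O 3.00 → C2H6O3

C2H6O3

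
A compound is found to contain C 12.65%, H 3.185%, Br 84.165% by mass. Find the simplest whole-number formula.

CH3Br

Assume 100 g: 12.65 g C, 3.185 g H, 84.165 g Br.
n(C) = 12.65/12.01 = 1.053, n(H) = 3.185/1.008 = 3.16, n(Br) = 84.165/79.90 = 1.053
Divide by the smallest (1.053 mol C): C 1.000, H 3.000, Br 1.000
Ratio ≈ 1:3:1, so the empirical formula is CH3Br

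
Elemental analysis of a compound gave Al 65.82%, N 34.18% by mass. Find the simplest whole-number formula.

AlN

Assume 100 g: 65.82 g Al, 34.18 g N.
Moles — Al: 65.82 / 26.98 = 2.44 mol; N: 34.18 / 14.01 = 2.44 mol
Ratios (÷ 2.44): Al 1.000, N 1.000
→ AlN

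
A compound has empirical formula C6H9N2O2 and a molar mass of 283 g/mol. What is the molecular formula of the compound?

Empirical-formula mass = 141.15 g/mol
n = 283 / 141.15 = 2.00 ≈ 2
Molecular formula = (C6H9N2O2)2 = C12H18N4O4

C12H18N4O4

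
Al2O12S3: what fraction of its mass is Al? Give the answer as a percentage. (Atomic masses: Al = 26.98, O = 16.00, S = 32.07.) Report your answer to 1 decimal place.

15.8%

Molar mass = 2(26.98) + 12(16.00) + 3(32.07) = 342.170 g/mol
Mass of Al per mole = 2 × 26.98 = 53.960 g
% Al = 53.960 / 342.170 × 100 = 15.8%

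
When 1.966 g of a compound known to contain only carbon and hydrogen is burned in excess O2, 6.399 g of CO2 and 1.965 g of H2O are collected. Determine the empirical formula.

C2H3

mol C = 6.399 / 44.01 = 0.1454; mass C = 0.1454 × 12.01 = 1.746 g
mol H = 2 × (1.965 / 18.02) = 0.2181; mass H = 0.2181 × 1.008 = 0.2198 g
Divide by the smallest (0.1454 mol C): C 1.000, H 1.500
Multiply by 2: C 2.00, H 3.00 → C2H3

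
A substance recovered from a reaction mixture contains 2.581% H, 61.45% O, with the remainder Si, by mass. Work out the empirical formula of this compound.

Assume 100 g: 2.581 g H, 61.45 g O, 35.969 g Si.
Moles — H: 2.581 / 1.008 = 2.561 mol; O: 61.45 / 16.00 = 3.841 mol; Si: 35.969 / 28.09 = 1.28 mol
Divide by the smallest (1.28 mol Si): H 2.000, O 2.999, Si 1.000
Ratio ≈ 2:3:1, so the empirical formula is H2O3Si

H2O3Si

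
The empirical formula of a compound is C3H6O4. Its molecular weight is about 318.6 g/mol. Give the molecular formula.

C9H18O12

Empirical-formula mass = 106.08 g/mol
n = 318.6 / 106.08 = 3.00 ≈ 3
Molecular formula = (C3H6O4)3 = C9H18O12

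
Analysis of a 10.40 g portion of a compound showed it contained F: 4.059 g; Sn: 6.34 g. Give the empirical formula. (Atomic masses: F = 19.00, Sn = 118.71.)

Moles — F: 4.059 / 19.00 = 0.2136 mol; Sn: 6.34 / 118.71 = 0.05341 mol
Divide by the smallest (0.05341 mol Sn): F 4.000, Sn 1.000
≈ 4:1 → F4Sn

F4Sn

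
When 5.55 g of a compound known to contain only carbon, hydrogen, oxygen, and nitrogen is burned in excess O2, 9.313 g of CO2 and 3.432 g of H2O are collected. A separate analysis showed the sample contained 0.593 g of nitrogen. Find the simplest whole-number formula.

mol C = 9.313 / 44.01 = 0.2116; mass C = 0.2116 × 12.01 = 2.541 g
mol H = 2 × (3.432 / 18.02) = 0.3809; mass H = 0.3809 × 1.008 = 0.3840 g
mol N = 0.593 / 14.01 = 0.04233
mass O = 5.55 − (3.518) = 2.032 g → mol O = 0.1270
Divide by the smallest (0.04233 mol N): C 4.999, H 8.999, N 1.000, O 3.000
≈ 5:9:1:3 → C5H9NO3

C5H9NO3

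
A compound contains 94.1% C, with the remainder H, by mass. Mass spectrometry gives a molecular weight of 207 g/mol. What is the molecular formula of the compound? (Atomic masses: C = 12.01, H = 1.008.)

Assume 100 g: 94.1 g C, 5.9 g H.
Moles — C: 94.1 / 12.01 = 7.835 mol; H: 5.9 / 1.008 = 5.853 mol
Ratios (÷ 5.853): C 1.339, H 1.000
Scaling by 3: C 4.02, H 3.00 → C4H3
Empirical-formula mass = 51.06 g/mol
n = 207 / 51.06 = 4.05 ≈ 4
Molecular formula = (C4H3)×4 = C16H12

C16H12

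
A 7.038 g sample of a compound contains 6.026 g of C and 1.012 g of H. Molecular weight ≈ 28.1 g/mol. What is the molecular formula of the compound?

Moles — C: 6.026 / 12.01 = 0.5017 mol; H: 1.012 / 1.008 = 1.004 mol
Smallest is C at 0.5017 mol; normalising gives C 1.000, H 2.001
→ CH2
Empirical-formula mass = 14.03 g/mol
n = 28.1 / 14.03 = 2.00 ≈ 2
Molecular formula = (CH2)×2 = C2H4

C2H4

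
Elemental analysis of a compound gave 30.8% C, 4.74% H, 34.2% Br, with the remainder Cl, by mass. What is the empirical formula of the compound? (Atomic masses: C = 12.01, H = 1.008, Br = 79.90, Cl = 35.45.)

Assume 100 g: 30.8 g C, 4.74 g H, 34.2 g Br, 30.26 g Cl.
C: 30.8 g ÷ 12.01 g/mol = 2.565 mol
H: 4.74 g ÷ 1.008 g/mol = 4.702 mol
Br: 34.2 g ÷ 79.90 g/mol = 0.428 mol
Cl: 30.26 g ÷ 35.45 g/mol = 0.8536 mol
Divide by the smallest (0.428 mol Br): C 5.991, H 10.986, Br 1.000, Cl 1.994
→ C6H11BrCl2

C6H11BrCl2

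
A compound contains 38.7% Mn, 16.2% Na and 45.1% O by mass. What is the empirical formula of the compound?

MnNaO4

Assume 100 g: 38.7 g Mn, 16.2 g Na, 45.1 g O.
Mn: 38.7 g ÷ 54.94 g/mol = 0.7044 mol
Na: 16.2 g ÷ 22.99 g/mol = 0.7047 mol
O: 45.1 g ÷ 16.00 g/mol = 2.819 mol
Divide by the smallest (0.7044 mol Mn): Mn 1.000, Na 1.000, O 4.002
Ratio ≈ 1:1:4, so the empirical formula is MnNaO4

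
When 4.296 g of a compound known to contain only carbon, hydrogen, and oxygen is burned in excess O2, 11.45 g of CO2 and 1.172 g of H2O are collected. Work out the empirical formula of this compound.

C4H2O

mol C = 11.45 / 44.01 = 0.2602; mass C = 0.2602 × 12.01 = 3.125 g
mol H = 2 × (1.172 / 18.02) = 0.1301; mass H = 0.1301 × 1.008 = 0.1311 g
mass O = 4.296 − (3.256) = 1.040 g → mol O = 0.06502
Divide by the smallest (0.06502 mol O): C 4.002, H 2.001, O 1.000
→ C4H2O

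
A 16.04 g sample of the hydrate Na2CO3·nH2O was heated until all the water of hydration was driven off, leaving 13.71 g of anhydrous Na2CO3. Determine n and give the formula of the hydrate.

Mass of water lost = 16.04 − 13.71 = 2.33 g → 2.33 / 18.02 = 0.1293 mol H2O
Molar mass of Na2CO3 = 105.99 g/mol → mol Na2CO3 = 13.71 / 105.99 = 0.1294
n = 0.1293 / 0.1294 = 1.00 ≈ 1 → Na2CO3·H2O

Na2CO3·H2O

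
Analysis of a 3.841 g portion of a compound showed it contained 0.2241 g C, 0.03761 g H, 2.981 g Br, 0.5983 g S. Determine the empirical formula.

n(C) = 0.2241/12.01 = 0.01866, n(H) = 0.03761/1.008 = 0.03731, n(Br) = 2.981/79.90 = 0.03731, n(S) = 0.5983/32.07 = 0.01866
Smallest is S at 0.01866 mol; normalising gives C 1.000, H 2.000, Br 2.000, S 1.000
Ratio ≈ 1:2:2:1, so the empirical formula is CH2Br2S

CH2Br2S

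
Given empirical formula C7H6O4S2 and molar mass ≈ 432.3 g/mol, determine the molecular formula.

C14H12O8S4

Empirical-formula mass = 218.26 g/mol
n = 432.3 / 218.26 = 1.98 ≈ 2
Molecular formula = (C7H6O4S2)2 = C14H12O8S4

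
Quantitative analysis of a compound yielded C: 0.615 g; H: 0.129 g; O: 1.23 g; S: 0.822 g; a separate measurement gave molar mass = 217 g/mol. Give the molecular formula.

C4H10O6S2

Moles — C: 0.615 / 12.01 = 0.05121 mol; H: 0.129 / 1.008 = 0.128 mol; O: 1.23 / 16.00 = 0.07687 mol; S: 0.822 / 32.07 = 0.02563 mol
Smallest is S at 0.02563 mol; normalising gives C 1.998, H 4.993, O 2.999, S 1.000
≈ 2:5:3:1 → C2H5O3S
Empirical-formula mass = 109.13 g/mol
n = 217 / 109.13 = 1.99 ≈ 2
Molecular formula = (C2H5O3S)×2 = C4H10O6S2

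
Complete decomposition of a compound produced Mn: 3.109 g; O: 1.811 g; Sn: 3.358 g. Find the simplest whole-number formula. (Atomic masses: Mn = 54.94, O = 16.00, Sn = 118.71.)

Mn2O4Sn

Moles — Mn: 3.109 / 54.94 = 0.05659 mol; O: 1.811 / 16.00 = 0.1132 mol; Sn: 3.358 / 118.71 = 0.02829 mol
Ratios (÷ 0.02829): Mn 2.001, O 4.001, Sn 1.000
≈ 2:4:1 → Mn2O4Sn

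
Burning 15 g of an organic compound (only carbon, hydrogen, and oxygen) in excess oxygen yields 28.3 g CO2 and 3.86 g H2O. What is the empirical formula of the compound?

C3H2O2

mol C = 28.3 / 44.01 = 0.6430; mass C = 0.6430 × 12.01 = 7.723 g
mol H = 2 × (3.86 / 18.02) = 0.4284; mass H = 0.4284 × 1.008 = 0.4318 g
mass O = 15 − (8.155) = 6.845 g → mol O = 0.4278
Smallest is O at 0.4278 mol; normalising gives C 1.503, H 1.001, O 1.000
Multiply by 2: C 3.01, H 2.00, O 2.00 → C3H2O2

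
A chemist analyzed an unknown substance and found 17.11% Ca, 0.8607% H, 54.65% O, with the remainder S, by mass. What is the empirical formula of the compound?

CaH2O8S2

Assume 100 g: 17.11 g Ca, 0.8607 g H, 54.65 g O, 27.379 g S.
Moles — Ca: 17.11 / 40.08 = 0.4269 mol; H: 0.8607 / 1.008 = 0.8539 mol; O: 54.65 / 16.00 = 3.416 mol; S: 27.379 / 32.07 = 0.8537 mol
Divide by the smallest (0.4269 mol Ca): Ca 1.000, H 2.000, O 8.001, S 2.000
Ratio ≈ 1:2:8:2, so the empirical formula is CaH2O8S2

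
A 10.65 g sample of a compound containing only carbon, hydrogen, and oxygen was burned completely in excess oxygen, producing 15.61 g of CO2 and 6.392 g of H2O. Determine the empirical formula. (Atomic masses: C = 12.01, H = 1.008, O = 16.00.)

mol C = 15.61 / 44.01 = 0.3547; mass C = 0.3547 × 12.01 = 4.260 g
mol H = 2 × (6.392 / 18.02) = 0.7094; mass H = 0.7094 × 1.008 = 0.7151 g
mass O = 10.65 − (4.975) = 5.675 g → mol O = 0.3547
Ratios (÷ 0.3547): C 1.000, H 2.000, O 1.000
→ CH2O

CH2O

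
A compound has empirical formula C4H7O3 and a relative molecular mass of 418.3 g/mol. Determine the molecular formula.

Empirical-formula mass = 103.10 g/mol
n = 418.3 / 103.10 = 4.06 ≈ 4
Molecular formula = (C4H7O3)4 = C16H28O12

C16H28O12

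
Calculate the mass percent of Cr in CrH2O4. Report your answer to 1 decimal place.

44.1%

Molar mass = 1(52.00) + 2(1.008) + 4(16.00) = 118.016 g/mol
Mass of Cr per mole = 1 × 52.00 = 52.000 g
% Cr = 52.000 / 118.016 × 100 = 44.1%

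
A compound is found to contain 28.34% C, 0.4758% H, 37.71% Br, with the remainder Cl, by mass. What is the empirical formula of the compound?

Assume 100 g: 28.34 g C, 0.4758 g H, 37.71 g Br, 33.474 g Cl.
n(C) = 28.34/12.01 = 2.36, n(H) = 0.4758/1.008 = 0.472, n(Br) = 37.71/79.90 = 0.472, n(Cl) = 33.474/35.45 = 0.9443
Smallest is Br at 0.472 mol; normalising gives C 5.000, H 1.000, Br 1.000, Cl 2.001
≈ 5:1:1:2 → C5HBrCl2

C5HBrCl2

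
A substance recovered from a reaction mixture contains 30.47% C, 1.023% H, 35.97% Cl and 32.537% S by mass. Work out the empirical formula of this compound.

C5H2Cl2S2

Assume 100 g: 30.47 g C, 1.023 g H, 35.97 g Cl, 32.537 g S.
C: 30.47 g ÷ 12.01 g/mol = 2.537 mol
H: 1.023 g ÷ 1.008 g/mol = 1.015 mol
Cl: 35.97 g ÷ 35.45 g/mol = 1.015 mol
S: 32.537 g ÷ 32.07 g/mol = 1.015 mol
Ratios (÷ 1.015): C 2.501, H 1.000, Cl 1.000, S 1.000
×2: C 5.00, H 2.00, Cl 2.00, S 2.00 → C5H2Cl2S2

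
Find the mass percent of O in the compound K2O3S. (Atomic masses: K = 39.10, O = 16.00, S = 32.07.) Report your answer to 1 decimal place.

Molar mass = 2(39.10) + 3(16.00) + 1(32.07) = 158.270 g/mol
Mass of O per mole = 3 × 16.00 = 48.000 g
% O = 48.000 / 158.270 × 100 = 30.3%

30.3%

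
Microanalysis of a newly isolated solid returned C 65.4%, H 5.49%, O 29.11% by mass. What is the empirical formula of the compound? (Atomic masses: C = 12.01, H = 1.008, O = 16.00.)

C3H3O

Assume 100 g: 65.4 g C, 5.49 g H, 29.11 g O.
Moles — C: 65.4 / 12.01 = 5.445 mol; H: 5.49 / 1.008 = 5.446 mol; O: 29.11 / 16.00 = 1.819 mol
Divide by the smallest (1.819 mol O): C 2.993, H 2.994, O 1.000
≈ 3:3:1 → C3H3O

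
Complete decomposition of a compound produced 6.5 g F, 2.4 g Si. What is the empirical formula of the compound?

F4Si

n(F) = 6.5/19.00 = 0.3421, n(Si) = 2.4/28.09 = 0.08544
Ratios (÷ 0.08544): F 4.004, Si 1.000
→ F4Si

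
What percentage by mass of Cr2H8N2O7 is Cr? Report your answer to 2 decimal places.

Molar mass = 2(52.00) + 8(1.008) + 2(14.01) + 7(16.00) = 252.084 g/mol
Mass of Cr per mole = 2 × 52.00 = 104.000 g
% Cr = 104.000 / 252.084 × 100 = 41.26%

41.26%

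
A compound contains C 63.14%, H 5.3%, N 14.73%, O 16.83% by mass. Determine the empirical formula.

Assume 100 g: 63.14 g C, 5.3 g H, 14.73 g N, 16.83 g O.
n(C) = 63.14/12.01 = 5.257, n(H) = 5.3/1.008 = 5.258, n(N) = 14.73/14.01 = 1.051, n(O) = 16.83/16.00 = 1.052
Divide by the smallest (1.051 mol N): C 5.000, H 5.001, N 1.000, O 1.000
→ C5H5NO

C5H5NO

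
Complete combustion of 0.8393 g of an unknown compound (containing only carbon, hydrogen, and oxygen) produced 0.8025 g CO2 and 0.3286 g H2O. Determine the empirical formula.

CH2O2

mol C = 0.8025 / 44.01 = 0.01823; mass C = 0.01823 × 12.01 = 0.2190 g
mol H = 2 × (0.3286 / 18.02) = 0.03647; mass H = 0.03647 × 1.008 = 0.03676 g
mass O = 0.8393 − (0.2558) = 0.5835 g → mol O = 0.03647
Smallest is C at 0.01823 mol; normalising gives C 1.000, H 2.000, O 2.000
→ CH2O2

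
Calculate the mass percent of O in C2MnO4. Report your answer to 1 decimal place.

Molar mass = 2(12.01) + 1(54.94) + 4(16.00) = 142.960 g/mol
Mass of O per mole = 4 × 16.00 = 64.000 g
% O = 64.000 / 142.960 × 100 = 44.8%

44.8%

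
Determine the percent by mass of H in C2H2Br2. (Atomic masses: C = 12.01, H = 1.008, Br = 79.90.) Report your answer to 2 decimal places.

Molar mass = 2(12.01) + 2(1.008) + 2(79.90) = 185.836 g/mol
Mass of H per mole = 2 × 1.008 = 2.016 g
% H = 2.016 / 185.836 × 100 = 1.08%

1.08%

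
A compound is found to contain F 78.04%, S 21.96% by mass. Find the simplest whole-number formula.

F6S

Assume 100 g: 78.04 g F, 21.96 g S.
n(F) = 78.04/19.00 = 4.107, n(S) = 21.96/32.07 = 0.6848
Smallest is S at 0.6848 mol; normalising gives F 5.998, S 1.000
Ratio ≈ 6:1, so the empirical formula is F6S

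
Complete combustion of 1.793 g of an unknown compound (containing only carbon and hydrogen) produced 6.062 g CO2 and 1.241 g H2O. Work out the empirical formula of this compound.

CH

mol C = 6.062 / 44.01 = 0.1377; mass C = 0.1377 × 12.01 = 1.654 g
mol H = 2 × (1.241 / 18.02) = 0.1377; mass H = 0.1377 × 1.008 = 0.1388 g
Ratios (÷ 0.1377): C 1.000, H 1.000
→ CH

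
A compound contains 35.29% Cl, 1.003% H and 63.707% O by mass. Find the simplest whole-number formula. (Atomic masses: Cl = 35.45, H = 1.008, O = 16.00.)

Assume 100 g: 35.29 g Cl, 1.003 g H, 63.707 g O.
Cl: 35.29 g ÷ 35.45 g/mol = 0.9955 mol
H: 1.003 g ÷ 1.008 g/mol = 0.995 mol
O: 63.707 g ÷ 16.00 g/mol = 3.982 mol
Ratios (÷ 0.995): Cl 1.000, H 1.000, O 4.002
Ratio ≈ 1:1:4, so the empirical formula is ClHO4

ClHO4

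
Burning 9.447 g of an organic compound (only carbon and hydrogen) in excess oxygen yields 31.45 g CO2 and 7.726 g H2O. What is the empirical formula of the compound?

C5H6

mol C = 31.45 / 44.01 = 0.7146; mass C = 0.7146 × 12.01 = 8.582 g
mol H = 2 × (7.726 / 18.02) = 0.8575; mass H = 0.8575 × 1.008 = 0.8644 g
Divide by the smallest (0.7146 mol C): C 1.000, H 1.200
Multiply by 5: C 5.00, H 6.00 → C5H6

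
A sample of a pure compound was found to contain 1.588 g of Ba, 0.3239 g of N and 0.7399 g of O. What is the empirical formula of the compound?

BaN2O4

Moles — Ba: 1.588 / 137.33 = 0.01156 mol; N: 0.3239 / 14.01 = 0.02312 mol; O: 0.7399 / 16.00 = 0.04624 mol
Smallest is Ba at 0.01156 mol; normalising gives Ba 1.000, N 1.999, O 3.999
≈ 1:2:4 → BaN2O4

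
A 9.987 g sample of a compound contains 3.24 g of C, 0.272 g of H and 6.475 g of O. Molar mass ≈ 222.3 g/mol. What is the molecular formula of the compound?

C6H6O9

n(C) = 3.24/12.01 = 0.2698, n(H) = 0.272/1.008 = 0.2698, n(O) = 6.475/16.00 = 0.4047
Divide by the smallest (0.2698 mol C): C 1.000, H 1.000, O 1.500
Scaling by 2: C 2.00, H 2.00, O 3.00 → C2H2O3
Empirical-formula mass = 74.04 g/mol
n = 222.3 / 74.04 = 3.00 ≈ 3
Molecular formula = (C2H2O3)×3 = C6H6O9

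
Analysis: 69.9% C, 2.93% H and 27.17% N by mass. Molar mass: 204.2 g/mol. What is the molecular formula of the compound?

Assume 100 g: 69.9 g C, 2.93 g H, 27.17 g N.
C: 69.9 g ÷ 12.01 g/mol = 5.82 mol
H: 2.93 g ÷ 1.008 g/mol = 2.907 mol
N: 27.17 g ÷ 14.01 g/mol = 1.939 mol
Divide by the smallest (1.939 mol N): C 3.001, H 1.499, N 1.000
Scaling by 2: C 6.00, H 3.00, N 2.00 → C6H3N2
Empirical-formula mass = 103.10 g/mol
n = 204.2 / 103.10 = 1.98 ≈ 2
Molecular formula = (C6H3N2)×2 = C12H6N4

C12H6N4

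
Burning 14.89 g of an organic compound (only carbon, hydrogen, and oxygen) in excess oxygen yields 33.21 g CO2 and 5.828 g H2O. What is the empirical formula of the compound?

mol C = 33.21 / 44.01 = 0.7546; mass C = 0.7546 × 12.01 = 9.063 g
mol H = 2 × (5.828 / 18.02) = 0.6468; mass H = 0.6468 × 1.008 = 0.6520 g
mass O = 14.89 − (9.715) = 5.175 g → mol O = 0.3235
Smallest is O at 0.3235 mol; normalising gives C 2.333, H 2.000, O 1.000
×3: C 7.00, H 6.00, O 3.00 → C7H6O3

C7H6O3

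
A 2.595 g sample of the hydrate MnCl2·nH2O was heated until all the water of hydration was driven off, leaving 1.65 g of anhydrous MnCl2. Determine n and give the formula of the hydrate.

MnCl2·4H2O

Mass of water lost = 2.595 − 1.65 = 0.945 g → 0.945 / 18.02 = 0.05244 mol H2O
Molar mass of MnCl2 = 125.84 g/mol → mol MnCl2 = 1.65 / 125.84 = 0.01311
n = 0.05244 / 0.01311 = 4.00 ≈ 4 → MnCl2·4H2O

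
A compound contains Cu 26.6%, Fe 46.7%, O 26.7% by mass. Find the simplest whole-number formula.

CuFe2O4

Assume 100 g: 26.6 g Cu, 46.7 g Fe, 26.7 g O.
n(Cu) = 26.6/63.55 = 0.4186, n(Fe) = 46.7/55.85 = 0.8362, n(O) = 26.7/16.00 = 1.669
Smallest is Cu at 0.4186 mol; normalising gives Cu 1.000, Fe 1.998, O 3.987
≈ 1:2:4 → CuFe2O4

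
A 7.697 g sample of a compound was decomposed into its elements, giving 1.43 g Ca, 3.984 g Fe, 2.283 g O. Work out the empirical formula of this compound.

CaFe2O4

Ca: 1.43 g ÷ 40.08 g/mol = 0.03568 mol
Fe: 3.984 g ÷ 55.85 g/mol = 0.07133 mol
O: 2.283 g ÷ 16.00 g/mol = 0.1427 mol
Smallest is Ca at 0.03568 mol; normalising gives Ca 1.000, Fe 1.999, O 3.999
Ratio ≈ 1:2:4, so the empirical formula is CaFe2O4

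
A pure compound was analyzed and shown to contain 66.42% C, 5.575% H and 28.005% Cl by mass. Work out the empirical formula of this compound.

C7H7Cl

Assume 100 g: 66.42 g C, 5.575 g H, 28.005 g Cl.
n(C) = 66.42/12.01 = 5.53, n(H) = 5.575/1.008 = 5.531, n(Cl) = 28.005/35.45 = 0.79
Divide by the smallest (0.79 mol Cl): C 7.001, H 7.001, Cl 1.000
→ C7H7Cl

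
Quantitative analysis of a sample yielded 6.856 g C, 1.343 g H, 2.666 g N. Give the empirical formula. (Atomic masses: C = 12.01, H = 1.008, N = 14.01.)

C: 6.856 g ÷ 12.01 g/mol = 0.5709 mol
H: 1.343 g ÷ 1.008 g/mol = 1.332 mol
N: 2.666 g ÷ 14.01 g/mol = 0.1903 mol
Smallest is N at 0.1903 mol; normalising gives C 3.000, H 7.002, N 1.000
→ C3H7N

C3H7N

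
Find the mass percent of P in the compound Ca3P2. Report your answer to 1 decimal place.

34.0%

Molar mass = 3(40.08) + 2(30.97) = 182.180 g/mol
Mass of P per mole = 2 × 30.97 = 61.940 g
% P = 61.940 / 182.180 × 100 = 34.0%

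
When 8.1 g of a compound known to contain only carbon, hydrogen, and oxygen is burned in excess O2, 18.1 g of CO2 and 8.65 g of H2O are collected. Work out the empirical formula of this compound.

C3H7O

mol C = 18.1 / 44.01 = 0.4113; mass C = 0.4113 × 12.01 = 4.939 g
mol H = 2 × (8.65 / 18.02) = 0.9600; mass H = 0.9600 × 1.008 = 0.9677 g
mass O = 8.1 − (5.907) = 2.193 g → mol O = 0.1371
Smallest is O at 0.1371 mol; normalising gives C 3.001, H 7.005, O 1.000
≈ 3:7:1 → C3H7O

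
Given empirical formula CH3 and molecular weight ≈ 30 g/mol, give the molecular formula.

C2H6

Empirical-formula mass = 15.03 g/mol
n = 30 / 15.03 = 2.00 ≈ 2
Molecular formula = (CH3)2 = C2H6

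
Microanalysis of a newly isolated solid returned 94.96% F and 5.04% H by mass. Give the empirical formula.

Assume 100 g: 94.96 g F, 5.04 g H.
Moles — F: 94.96 / 19.00 = 4.998 mol; H: 5.04 / 1.008 = 5 mol
Smallest is F at 4.998 mol; normalising gives F 1.000, H 1.000
Ratio ≈ 1:1, so the empirical formula is FH

FH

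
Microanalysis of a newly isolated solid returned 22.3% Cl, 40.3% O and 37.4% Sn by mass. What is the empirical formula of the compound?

Cl2O8Sn

Assume 100 g: 22.3 g Cl, 40.3 g O, 37.4 g Sn.
n(Cl) = 22.3/35.45 = 0.6291, n(O) = 40.3/16.00 = 2.519, n(Sn) = 37.4/118.71 = 0.3151
Ratios (÷ 0.3151): Cl 1.997, O 7.995, Sn 1.000
→ Cl2O8Sn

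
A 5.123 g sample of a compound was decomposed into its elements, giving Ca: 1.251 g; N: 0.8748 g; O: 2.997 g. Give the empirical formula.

n(Ca) = 1.251/40.08 = 0.03121, n(N) = 0.8748/14.01 = 0.06244, n(O) = 2.997/16.00 = 0.1873
Ratios (÷ 0.03121): Ca 1.000, N 2.001, O 6.001
Ratio ≈ 1:2:6, so the empirical formula is CaN2O6

CaN2O6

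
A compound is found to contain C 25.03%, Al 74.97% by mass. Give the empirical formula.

C3Al4

Assume 100 g: 25.03 g C, 74.97 g Al.
n(C) = 25.03/12.01 = 2.084, n(Al) = 74.97/26.98 = 2.779
Divide by the smallest (2.084 mol C): C 1.000, Al 1.333
Multiply by 3: C 3.00, Al 4.00 → C3Al4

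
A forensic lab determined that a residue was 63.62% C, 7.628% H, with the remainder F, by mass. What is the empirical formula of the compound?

C7H10F2

Assume 100 g: 63.62 g C, 7.628 g H, 28.752 g F.
C: 63.62 g ÷ 12.01 g/mol = 5.297 mol
H: 7.628 g ÷ 1.008 g/mol = 7.567 mol
F: 28.752 g ÷ 19.00 g/mol = 1.513 mol
Divide by the smallest (1.513 mol F): C 3.501, H 5.001, F 1.000
Multiply by 2: C 7.00, H 10.00, F 2.00 → C7H10F2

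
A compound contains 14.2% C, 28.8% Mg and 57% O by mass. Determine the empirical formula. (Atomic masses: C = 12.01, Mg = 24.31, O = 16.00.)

Assume 100 g: 14.2 g C, 28.8 g Mg, 57 g O.
C: 14.2 g ÷ 12.01 g/mol = 1.182 mol
Mg: 28.8 g ÷ 24.31 g/mol = 1.185 mol
O: 57 g ÷ 16.00 g/mol = 3.562 mol
Ratios (÷ 1.182): C 1.000, Mg 1.002, O 3.013
≈ 1:1:3 → CMgO3

CMgO3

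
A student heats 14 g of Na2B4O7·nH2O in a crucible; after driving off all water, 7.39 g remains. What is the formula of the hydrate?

Mass of water lost = 14 − 7.39 = 6.61 g → 6.61 / 18.02 = 0.3668 mol H2O
Molar mass of Na2B4O7 = 201.22 g/mol → mol Na2B4O7 = 7.39 / 201.22 = 0.03673
n = 0.3668 / 0.03673 = 9.99 ≈ 10 → Na2B4O7·10H2O

Na2B4O7·10H2O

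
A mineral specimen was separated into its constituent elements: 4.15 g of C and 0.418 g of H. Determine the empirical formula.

Moles — C: 4.15 / 12.01 = 0.3455 mol; H: 0.418 / 1.008 = 0.4147 mol
Divide by the smallest (0.3455 mol C): C 1.000, H 1.200
Scaling by 5: C 5.00, H 6.00 → C5H6

C5H6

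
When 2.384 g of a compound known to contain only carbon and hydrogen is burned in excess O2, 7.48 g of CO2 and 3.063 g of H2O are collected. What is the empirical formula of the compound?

mol C = 7.48 / 44.01 = 0.1700; mass C = 0.1700 × 12.01 = 2.041 g
mol H = 2 × (3.063 / 18.02) = 0.3400; mass H = 0.3400 × 1.008 = 0.3427 g
Divide by the smallest (0.17 mol C): C 1.000, H 2.000
→ CH2

CH2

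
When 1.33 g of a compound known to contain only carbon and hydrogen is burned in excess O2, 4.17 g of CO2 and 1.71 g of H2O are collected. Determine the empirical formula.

mol C = 4.17 / 44.01 = 0.09475; mass C = 0.09475 × 12.01 = 1.138 g
mol H = 2 × (1.71 / 18.02) = 0.1898; mass H = 0.1898 × 1.008 = 0.1913 g
Ratios (÷ 0.09475): C 1.000, H 2.003
→ CH2

CH2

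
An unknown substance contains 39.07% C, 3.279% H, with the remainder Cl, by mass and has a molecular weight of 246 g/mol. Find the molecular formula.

C8H8Cl4

Assume 100 g: 39.07 g C, 3.279 g H, 57.651 g Cl.
C: 39.07 g ÷ 12.01 g/mol = 3.253 mol
H: 3.279 g ÷ 1.008 g/mol = 3.253 mol
Cl: 57.651 g ÷ 35.45 g/mol = 1.626 mol
Smallest is Cl at 1.626 mol; normalising gives C 2.000, H 2.000, Cl 1.000
Ratio ≈ 2:2:1, so the empirical formula is C2H2Cl
Empirical-formula mass = 61.49 g/mol
n = 246 / 61.49 = 4.00 ≈ 4
Molecular formula = (C2H2Cl)×4 = C8H8Cl4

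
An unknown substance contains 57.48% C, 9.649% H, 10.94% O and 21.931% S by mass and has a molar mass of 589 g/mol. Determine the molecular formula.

C28H56O4S4

Assume 100 g: 57.48 g C, 9.649 g H, 10.94 g O, 21.931 g S.
Moles — C: 57.48 / 12.01 = 4.786 mol; H: 9.649 / 1.008 = 9.572 mol; O: 10.94 / 16.00 = 0.6837 mol; S: 21.931 / 32.07 = 0.6838 mol
Ratios (÷ 0.6837): C 7.000, H 14.000, O 1.000, S 1.000
→ C7H14OS
Empirical-formula mass = 146.25 g/mol
n = 589 / 146.25 = 4.03 ≈ 4
Molecular formula = (C7H14OS)×4 = C28H56O4S4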